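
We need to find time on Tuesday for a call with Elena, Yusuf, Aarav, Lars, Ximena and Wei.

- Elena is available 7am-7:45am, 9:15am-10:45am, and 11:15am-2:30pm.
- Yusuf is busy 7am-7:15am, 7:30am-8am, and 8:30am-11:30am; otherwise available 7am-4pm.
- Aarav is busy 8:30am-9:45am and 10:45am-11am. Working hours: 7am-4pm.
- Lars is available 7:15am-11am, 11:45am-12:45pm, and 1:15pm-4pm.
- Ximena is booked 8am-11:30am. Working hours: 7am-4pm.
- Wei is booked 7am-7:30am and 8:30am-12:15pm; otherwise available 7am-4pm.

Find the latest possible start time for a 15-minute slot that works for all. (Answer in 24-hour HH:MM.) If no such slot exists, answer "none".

Yusuf free within 07:00–16:00: 07:15–07:30, 08:00–08:30, 11:30–16:00.
Aarav free within 07:00–16:00: 07:00–08:30, 09:45–10:45, 11:00–16:00.
Ximena free within 07:00–16:00: 07:00–08:00, 11:30–16:00.
Wei free within 07:00–16:00: 07:30–08:30, 12:15–16:00.
Elena ∩ Yusuf: 07:15–07:30, 11:30–14:30.
Elena ∩ Yusuf ∩ Aarav: 07:15–07:30, 11:30–14:30.
Elena ∩ Yusuf ∩ Aarav ∩ Lars: 07:15–07:30, 11:45–12:45, 13:15–14:30.
Elena ∩ Yusuf ∩ Aarav ∩ Lars ∩ Ximena: 07:15–07:30, 11:45–12:45, 13:15–14:30.
Elena ∩ Yusuf ∩ Aarav ∩ Lars ∩ Ximena ∩ Wei: 12:15–12:45, 13:15–14:30.
Windows ≥ 15 min: 12:15–12:45, 13:15–14:30.
Latest start in the last window 13:15–14:30 is 14:30 − 15 min = 14:15.

14:15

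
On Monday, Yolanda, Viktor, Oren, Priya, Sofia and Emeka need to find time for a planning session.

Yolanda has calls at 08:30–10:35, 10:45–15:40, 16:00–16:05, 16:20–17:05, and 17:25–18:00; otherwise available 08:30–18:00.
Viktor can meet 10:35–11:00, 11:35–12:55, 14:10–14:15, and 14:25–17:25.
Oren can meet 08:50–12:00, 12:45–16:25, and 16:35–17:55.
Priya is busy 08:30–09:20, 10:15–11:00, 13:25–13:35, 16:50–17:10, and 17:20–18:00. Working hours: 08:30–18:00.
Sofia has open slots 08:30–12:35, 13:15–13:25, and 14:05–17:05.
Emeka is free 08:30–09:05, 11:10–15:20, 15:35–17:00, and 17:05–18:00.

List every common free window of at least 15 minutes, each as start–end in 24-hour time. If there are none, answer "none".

Yolanda free within 08:30–18:00: 10:35–10:45, 15:40–16:00, 16:05–16:20, 17:05–17:25.
Priya free within 08:30–18:00: 09:20–10:15, 11:00–13:25, 13:35–16:50, 17:10–17:20.
Yolanda ∩ Viktor: 10:35–10:45, 15:40–16:00, 16:05–16:20, 17:05–17:25.
Yolanda ∩ Viktor ∩ Oren: 10:35–10:45, 15:40–16:00, 16:05–16:20, 17:05–17:25.
Yolanda ∩ Viktor ∩ Oren ∩ Priya: 15:40–16:00, 16:05–16:20, 17:10–17:20.
Yolanda ∩ Viktor ∩ Oren ∩ Priya ∩ Sofia: 15:40–16:00, 16:05–16:20.
Yolanda ∩ Viktor ∩ Oren ∩ Priya ∩ Sofia ∩ Emeka: 15:40–16:00, 16:05–16:20.
Windows ≥ 15 min: 15:40–16:00, 16:05–16:20.

15:40–16:00, 16:05–16:20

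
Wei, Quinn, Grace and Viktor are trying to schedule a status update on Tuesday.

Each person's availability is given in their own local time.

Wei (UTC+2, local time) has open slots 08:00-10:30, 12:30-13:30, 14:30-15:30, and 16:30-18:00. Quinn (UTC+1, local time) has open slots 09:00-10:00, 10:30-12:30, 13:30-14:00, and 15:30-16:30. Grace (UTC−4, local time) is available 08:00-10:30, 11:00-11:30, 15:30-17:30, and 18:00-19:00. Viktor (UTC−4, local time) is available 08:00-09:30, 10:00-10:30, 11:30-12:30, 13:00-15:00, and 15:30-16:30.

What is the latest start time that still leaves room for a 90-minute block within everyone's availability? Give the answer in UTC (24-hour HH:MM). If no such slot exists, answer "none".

none

Wei → UTC: 06:00–08:30, 10:30–11:30, 12:30–13:30, 14:30–16:00.
Quinn → UTC: 08:00–09:00, 09:30–11:30, 12:30–13:00, 14:30–15:30.
Grace → UTC: 12:00–14:30, 15:00–15:30, 19:30–21:30, 22:00–23:00.
Viktor → UTC: 12:00–13:30, 14:00–14:30, 15:30–16:30, 17:00–19:00, 19:30–20:30.
Wei ∩ Quinn: 08:00–08:30, 10:30–11:30, 12:30–13:00, 14:30–15:30.
Wei ∩ Quinn ∩ Grace: 12:30–13:00, 15:00–15:30.
Wei ∩ Quinn ∩ Grace ∩ Viktor: 12:30–13:00.
Windows ≥ 90 min: (none).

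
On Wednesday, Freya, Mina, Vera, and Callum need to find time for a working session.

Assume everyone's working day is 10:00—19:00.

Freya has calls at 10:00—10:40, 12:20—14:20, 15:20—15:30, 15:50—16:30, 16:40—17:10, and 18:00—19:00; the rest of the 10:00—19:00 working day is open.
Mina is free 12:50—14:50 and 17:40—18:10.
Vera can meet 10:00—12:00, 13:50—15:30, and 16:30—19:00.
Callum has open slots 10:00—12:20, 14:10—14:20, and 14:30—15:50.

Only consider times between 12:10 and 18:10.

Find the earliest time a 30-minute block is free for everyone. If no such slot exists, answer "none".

Freya free within 10:00–19:00: 10:40–12:20, 14:20–15:20, 15:30–15:50, 16:30–16:40, 17:10–18:00.
Freya ∩ Mina: 14:20–14:50, 17:40–18:00.
Freya ∩ Mina ∩ Vera: 14:20–14:50, 17:40–18:00.
Freya ∩ Mina ∩ Vera ∩ Callum: 14:30–14:50.
Restricted to 12:10–18:10: 14:30–14:50.
Windows ≥ 30 min: (none).

none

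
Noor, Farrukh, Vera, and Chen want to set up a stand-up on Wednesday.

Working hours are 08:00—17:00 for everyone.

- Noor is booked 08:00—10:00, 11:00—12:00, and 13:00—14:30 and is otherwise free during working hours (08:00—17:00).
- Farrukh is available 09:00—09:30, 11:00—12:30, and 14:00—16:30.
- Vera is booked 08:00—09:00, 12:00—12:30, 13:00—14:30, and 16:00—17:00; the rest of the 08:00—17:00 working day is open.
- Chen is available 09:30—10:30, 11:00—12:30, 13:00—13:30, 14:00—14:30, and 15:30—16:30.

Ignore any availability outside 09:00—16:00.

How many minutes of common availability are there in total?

30 minutes

Noor free within 08:00–17:00: 10:00–11:00, 12:00–13:00, 14:30–17:00.
Vera free within 08:00–17:00: 09:00–12:00, 12:30–13:00, 14:30–16:00.
Noor ∩ Farrukh: 12:00–12:30, 14:30–16:30.
Noor ∩ Farrukh ∩ Vera: 14:30–16:00.
Noor ∩ Farrukh ∩ Vera ∩ Chen: 15:30–16:00.
Restricted to 09:00–16:00: 15:30–16:00.
Total common minutes: 30.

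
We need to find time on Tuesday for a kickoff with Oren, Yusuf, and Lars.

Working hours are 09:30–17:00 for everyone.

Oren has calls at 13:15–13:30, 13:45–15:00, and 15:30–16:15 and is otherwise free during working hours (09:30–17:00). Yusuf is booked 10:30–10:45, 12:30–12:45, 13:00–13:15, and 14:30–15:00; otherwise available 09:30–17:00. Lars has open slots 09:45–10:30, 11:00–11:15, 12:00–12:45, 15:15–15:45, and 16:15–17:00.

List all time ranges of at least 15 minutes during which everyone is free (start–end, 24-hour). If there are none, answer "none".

Oren free within 09:30–17:00: 09:30–13:15, 13:30–13:45, 15:00–15:30, 16:15–17:00.
Yusuf free within 09:30–17:00: 09:30–10:30, 10:45–12:30, 12:45–13:00, 13:15–14:30, 15:00–17:00.
Oren ∩ Yusuf: 09:30–10:30, 10:45–12:30, 12:45–13:00, 13:30–13:45, 15:00–15:30, 16:15–17:00.
Oren ∩ Yusuf ∩ Lars: 09:45–10:30, 11:00–11:15, 12:00–12:30, 15:15–15:30, 16:15–17:00.
Windows ≥ 15 min: 09:45–10:30, 11:00–11:15, 12:00–12:30, 15:15–15:30, 16:15–17:00.

09:45–10:30, 11:00–11:15, 12:00–12:30, 15:15–15:30, 16:15–17:00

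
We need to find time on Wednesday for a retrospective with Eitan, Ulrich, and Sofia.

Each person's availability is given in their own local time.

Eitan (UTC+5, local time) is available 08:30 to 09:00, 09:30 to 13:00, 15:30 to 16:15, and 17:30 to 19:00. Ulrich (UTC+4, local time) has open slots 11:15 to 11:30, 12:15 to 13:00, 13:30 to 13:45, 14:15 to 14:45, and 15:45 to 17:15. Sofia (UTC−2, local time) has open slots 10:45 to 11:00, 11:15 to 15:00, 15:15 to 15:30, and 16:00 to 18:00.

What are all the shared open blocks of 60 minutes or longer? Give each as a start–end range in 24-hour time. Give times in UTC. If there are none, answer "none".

Eitan → UTC: 03:30–04:00, 04:30–08:00, 10:30–11:15, 12:30–14:00.
Ulrich → UTC: 07:15–07:30, 08:15–09:00, 09:30–09:45, 10:15–10:45, 11:45–13:15.
Sofia → UTC: 12:45–13:00, 13:15–17:00, 17:15–17:30, 18:00–20:00.
Eitan ∩ Ulrich: 07:15–07:30, 10:30–10:45, 12:30–13:15.
Eitan ∩ Ulrich ∩ Sofia: 12:45–13:00.
Windows ≥ 60 min: (none).

none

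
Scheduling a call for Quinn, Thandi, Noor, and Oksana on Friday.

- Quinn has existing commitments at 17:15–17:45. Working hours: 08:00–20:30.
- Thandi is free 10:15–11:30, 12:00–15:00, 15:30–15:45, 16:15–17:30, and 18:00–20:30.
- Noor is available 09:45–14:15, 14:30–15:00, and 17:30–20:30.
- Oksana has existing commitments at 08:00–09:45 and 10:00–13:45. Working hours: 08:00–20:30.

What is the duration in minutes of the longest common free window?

Quinn free within 08:00–20:30: 08:00–17:15, 17:45–20:30.
Oksana free within 08:00–20:30: 09:45–10:00, 13:45–20:30.
Quinn ∩ Thandi: 10:15–11:30, 12:00–15:00, 15:30–15:45, 16:15–17:15, 18:00–20:30.
Quinn ∩ Thandi ∩ Noor: 10:15–11:30, 12:00–14:15, 14:30–15:00, 18:00–20:30.
Quinn ∩ Thandi ∩ Noor ∩ Oksana: 13:45–14:15, 14:30–15:00, 18:00–20:30.
Common window lengths: 30, 30, 150 min; longest is 150.

150 minutes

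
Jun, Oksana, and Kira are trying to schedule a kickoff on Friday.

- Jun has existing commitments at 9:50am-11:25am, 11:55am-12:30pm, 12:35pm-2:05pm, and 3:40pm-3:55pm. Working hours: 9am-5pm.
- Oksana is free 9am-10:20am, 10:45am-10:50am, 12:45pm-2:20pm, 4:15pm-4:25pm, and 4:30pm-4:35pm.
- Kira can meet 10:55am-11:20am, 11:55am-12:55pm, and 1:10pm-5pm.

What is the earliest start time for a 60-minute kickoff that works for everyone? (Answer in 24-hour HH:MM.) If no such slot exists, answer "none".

Jun free within 09:00–17:00: 09:00–09:50, 11:25–11:55, 12:30–12:35, 14:05–15:40, 15:55–17:00.
Jun ∩ Oksana: 09:00–09:50, 14:05–14:20, 16:15–16:25, 16:30–16:35.
Jun ∩ Oksana ∩ Kira: 14:05–14:20, 16:15–16:25, 16:30–16:35.
Windows ≥ 60 min: (none).

none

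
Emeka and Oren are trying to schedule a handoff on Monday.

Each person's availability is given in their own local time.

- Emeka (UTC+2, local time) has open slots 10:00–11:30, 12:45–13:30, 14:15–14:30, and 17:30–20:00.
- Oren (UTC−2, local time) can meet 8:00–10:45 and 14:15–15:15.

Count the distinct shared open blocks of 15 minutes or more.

3

Emeka → UTC: 08:00–09:30, 10:45–11:30, 12:15–12:30, 15:30–18:00.
Oren → UTC: 10:00–12:45, 16:15–17:15.
Emeka ∩ Oren: 10:45–11:30, 12:15–12:30, 16:15–17:15.
Windows ≥ 15 min: 10:45–11:30, 12:15–12:30, 16:15–17:15.
That's 3 windows.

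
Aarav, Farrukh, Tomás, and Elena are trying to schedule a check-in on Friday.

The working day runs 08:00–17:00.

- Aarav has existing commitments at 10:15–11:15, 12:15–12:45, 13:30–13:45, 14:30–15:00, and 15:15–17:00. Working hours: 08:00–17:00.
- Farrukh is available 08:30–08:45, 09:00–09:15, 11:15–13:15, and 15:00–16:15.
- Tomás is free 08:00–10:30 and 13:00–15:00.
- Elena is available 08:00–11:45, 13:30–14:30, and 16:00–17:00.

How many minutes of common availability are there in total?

30 minutes

Aarav free within 08:00–17:00: 08:00–10:15, 11:15–12:15, 12:45–13:30, 13:45–14:30, 15:00–15:15.
Aarav ∩ Farrukh: 08:30–08:45, 09:00–09:15, 11:15–12:15, 12:45–13:15, 15:00–15:15.
Aarav ∩ Farrukh ∩ Tomás: 08:30–08:45, 09:00–09:15, 13:00–13:15.
Aarav ∩ Farrukh ∩ Tomás ∩ Elena: 08:30–08:45, 09:00–09:15.
Total common minutes: 15 + 15 = 30.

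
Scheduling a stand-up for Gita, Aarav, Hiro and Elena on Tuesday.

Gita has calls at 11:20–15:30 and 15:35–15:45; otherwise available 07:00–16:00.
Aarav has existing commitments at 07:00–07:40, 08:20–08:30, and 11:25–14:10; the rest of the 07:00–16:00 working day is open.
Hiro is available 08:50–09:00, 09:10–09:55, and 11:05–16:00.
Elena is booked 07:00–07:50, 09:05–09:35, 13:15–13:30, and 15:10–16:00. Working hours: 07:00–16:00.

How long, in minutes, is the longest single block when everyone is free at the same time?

20 minutes

Gita free within 07:00–16:00: 07:00–11:20, 15:30–15:35, 15:45–16:00.
Aarav free within 07:00–16:00: 07:40–08:20, 08:30–11:25, 14:10–16:00.
Elena free within 07:00–16:00: 07:50–09:05, 09:35–13:15, 13:30–15:10.
Gita ∩ Aarav: 07:40–08:20, 08:30–11:20, 15:30–15:35, 15:45–16:00.
Gita ∩ Aarav ∩ Hiro: 08:50–09:00, 09:10–09:55, 11:05–11:20, 15:30–15:35, 15:45–16:00.
Gita ∩ Aarav ∩ Hiro ∩ Elena: 08:50–09:00, 09:35–09:55, 11:05–11:20.
Common window lengths: 10, 20, 15 min; longest is 20.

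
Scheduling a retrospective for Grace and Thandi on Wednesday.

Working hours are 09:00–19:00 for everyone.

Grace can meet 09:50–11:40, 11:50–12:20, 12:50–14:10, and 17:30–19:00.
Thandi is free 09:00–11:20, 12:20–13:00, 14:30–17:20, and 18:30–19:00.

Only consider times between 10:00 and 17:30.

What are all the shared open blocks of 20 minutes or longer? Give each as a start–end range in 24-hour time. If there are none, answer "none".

Grace ∩ Thandi: 09:50–11:20, 12:50–13:00, 18:30–19:00.
Restricted to 10:00–17:30: 10:00–11:20, 12:50–13:00.
Windows ≥ 20 min: 10:00–11:20.

10:00–11:20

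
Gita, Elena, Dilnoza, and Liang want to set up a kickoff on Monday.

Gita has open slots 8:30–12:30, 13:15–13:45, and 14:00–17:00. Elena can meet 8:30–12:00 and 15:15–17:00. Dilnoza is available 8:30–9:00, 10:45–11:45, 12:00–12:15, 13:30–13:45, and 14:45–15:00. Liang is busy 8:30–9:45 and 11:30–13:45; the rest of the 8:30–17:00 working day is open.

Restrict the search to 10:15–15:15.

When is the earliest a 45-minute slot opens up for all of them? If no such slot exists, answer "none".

10:45

Liang free within 08:30–17:00: 09:45–11:30, 13:45–17:00.
Gita ∩ Elena: 08:30–12:00, 15:15–17:00.
Gita ∩ Elena ∩ Dilnoza: 08:30–09:00, 10:45–11:45.
Gita ∩ Elena ∩ Dilnoza ∩ Liang: 10:45–11:30.
Restricted to 10:15–15:15: 10:45–11:30.
Windows ≥ 45 min: 10:45–11:30.
Earliest such window starts at 10:45.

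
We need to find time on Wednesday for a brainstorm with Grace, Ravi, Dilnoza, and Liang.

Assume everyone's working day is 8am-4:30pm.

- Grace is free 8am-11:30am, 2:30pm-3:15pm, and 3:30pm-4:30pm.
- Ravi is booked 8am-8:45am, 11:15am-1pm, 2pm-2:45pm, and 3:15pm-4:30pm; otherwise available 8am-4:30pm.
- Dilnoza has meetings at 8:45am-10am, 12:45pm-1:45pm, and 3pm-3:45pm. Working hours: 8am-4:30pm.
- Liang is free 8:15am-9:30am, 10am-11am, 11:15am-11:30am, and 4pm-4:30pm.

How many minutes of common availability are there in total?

60 minutes

Ravi free within 08:00–16:30: 08:45–11:15, 13:00–14:00, 14:45–15:15.
Dilnoza free within 08:00–16:30: 08:00–08:45, 10:00–12:45, 13:45–15:00, 15:45–16:30.
Grace ∩ Ravi: 08:45–11:15, 14:45–15:15.
Grace ∩ Ravi ∩ Dilnoza: 10:00–11:15, 14:45–15:00.
Grace ∩ Ravi ∩ Dilnoza ∩ Liang: 10:00–11:00.
Total common minutes: 60.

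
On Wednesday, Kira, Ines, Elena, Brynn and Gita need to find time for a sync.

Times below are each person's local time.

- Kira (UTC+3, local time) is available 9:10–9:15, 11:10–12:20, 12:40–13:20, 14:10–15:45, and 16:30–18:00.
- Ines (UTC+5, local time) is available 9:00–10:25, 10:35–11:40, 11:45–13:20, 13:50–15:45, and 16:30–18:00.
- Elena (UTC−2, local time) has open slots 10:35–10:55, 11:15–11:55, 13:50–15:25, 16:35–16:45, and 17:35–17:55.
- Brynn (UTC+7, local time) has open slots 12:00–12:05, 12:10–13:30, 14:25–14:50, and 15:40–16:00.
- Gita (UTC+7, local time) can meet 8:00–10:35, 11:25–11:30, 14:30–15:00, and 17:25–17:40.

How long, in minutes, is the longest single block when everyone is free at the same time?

0 minutes

Kira → UTC: 06:10–06:15, 08:10–09:20, 09:40–10:20, 11:10–12:45, 13:30–15:00.
Ines → UTC: 04:00–05:25, 05:35–06:40, 06:45–08:20, 08:50–10:45, 11:30–13:00.
Elena → UTC: 12:35–12:55, 13:15–13:55, 15:50–17:25, 18:35–18:45, 19:35–19:55.
Brynn → UTC: 05:00–05:05, 05:10–06:30, 07:25–07:50, 08:40–09:00.
Gita → UTC: 01:00–03:35, 04:25–04:30, 07:30–08:00, 10:25–10:40.
Kira ∩ Ines: 06:10–06:15, 08:10–08:20, 08:50–09:20, 09:40–10:20, 11:30–12:45.
Kira ∩ Ines ∩ Elena: 12:35–12:45.
Kira ∩ Ines ∩ Elena ∩ Brynn: (none).
Kira ∩ Ines ∩ Elena ∩ Brynn ∩ Gita: (none).
No common window.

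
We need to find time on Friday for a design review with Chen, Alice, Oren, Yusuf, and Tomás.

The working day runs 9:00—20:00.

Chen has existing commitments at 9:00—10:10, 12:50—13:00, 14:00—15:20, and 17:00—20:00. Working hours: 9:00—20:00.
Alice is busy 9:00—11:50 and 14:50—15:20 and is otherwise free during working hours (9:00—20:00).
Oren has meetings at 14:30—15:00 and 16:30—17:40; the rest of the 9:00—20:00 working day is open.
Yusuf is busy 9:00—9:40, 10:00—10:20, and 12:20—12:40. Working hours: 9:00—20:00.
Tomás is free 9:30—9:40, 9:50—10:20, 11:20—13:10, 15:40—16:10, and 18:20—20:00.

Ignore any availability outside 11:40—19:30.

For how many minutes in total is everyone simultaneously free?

Chen free within 09:00–20:00: 10:10–12:50, 13:00–14:00, 15:20–17:00.
Alice free within 09:00–20:00: 11:50–14:50, 15:20–20:00.
Oren free within 09:00–20:00: 09:00–14:30, 15:00–16:30, 17:40–20:00.
Yusuf free within 09:00–20:00: 09:40–10:00, 10:20–12:20, 12:40–20:00.
Chen ∩ Alice: 11:50–12:50, 13:00–14:00, 15:20–17:00.
Chen ∩ Alice ∩ Oren: 11:50–12:50, 13:00–14:00, 15:20–16:30.
Chen ∩ Alice ∩ Oren ∩ Yusuf: 11:50–12:20, 12:40–12:50, 13:00–14:00, 15:20–16:30.
Chen ∩ Alice ∩ Oren ∩ Yusuf ∩ Tomás: 11:50–12:20, 12:40–12:50, 13:00–13:10, 15:40–16:10.
Restricted to 11:40–19:30: 11:50–12:20, 12:40–12:50, 13:00–13:10, 15:40–16:10.
Total common minutes: 30 + 10 + 10 + 30 = 80.

80 minutes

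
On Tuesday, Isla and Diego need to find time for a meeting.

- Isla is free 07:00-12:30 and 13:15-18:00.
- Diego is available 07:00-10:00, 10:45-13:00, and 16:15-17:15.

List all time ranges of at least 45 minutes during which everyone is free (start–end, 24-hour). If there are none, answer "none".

Isla ∩ Diego: 07:00–10:00, 10:45–12:30, 16:15–17:15.
Windows ≥ 45 min: 07:00–10:00, 10:45–12:30, 16:15–17:15.

07:00–10:00, 10:45–12:30, 16:15–17:15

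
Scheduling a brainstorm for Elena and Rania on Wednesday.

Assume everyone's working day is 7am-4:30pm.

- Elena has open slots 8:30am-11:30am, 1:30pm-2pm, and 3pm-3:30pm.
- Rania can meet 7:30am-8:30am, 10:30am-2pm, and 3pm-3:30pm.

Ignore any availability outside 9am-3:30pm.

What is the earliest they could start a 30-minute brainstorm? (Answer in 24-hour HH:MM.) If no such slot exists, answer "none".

10:30

Elena ∩ Rania: 10:30–11:30, 13:30–14:00, 15:00–15:30.
Restricted to 09:00–15:30: 10:30–11:30, 13:30–14:00, 15:00–15:30.
Windows ≥ 30 min: 10:30–11:30, 13:30–14:00, 15:00–15:30.
Earliest such window starts at 10:30.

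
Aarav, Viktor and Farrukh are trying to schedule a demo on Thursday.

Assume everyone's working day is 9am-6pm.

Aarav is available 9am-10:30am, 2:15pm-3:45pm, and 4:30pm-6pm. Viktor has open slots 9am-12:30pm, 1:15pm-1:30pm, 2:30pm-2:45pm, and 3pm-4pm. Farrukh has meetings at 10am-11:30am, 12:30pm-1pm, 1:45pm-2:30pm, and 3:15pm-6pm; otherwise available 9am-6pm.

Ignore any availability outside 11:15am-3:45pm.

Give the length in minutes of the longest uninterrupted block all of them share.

15 minutes

Farrukh free within 09:00–18:00: 09:00–10:00, 11:30–12:30, 13:00–13:45, 14:30–15:15.
Aarav ∩ Viktor: 09:00–10:30, 14:30–14:45, 15:00–15:45.
Aarav ∩ Viktor ∩ Farrukh: 09:00–10:00, 14:30–14:45, 15:00–15:15.
Restricted to 11:15–15:45: 14:30–14:45, 15:00–15:15.
Common window lengths: 15, 15 min; longest is 15.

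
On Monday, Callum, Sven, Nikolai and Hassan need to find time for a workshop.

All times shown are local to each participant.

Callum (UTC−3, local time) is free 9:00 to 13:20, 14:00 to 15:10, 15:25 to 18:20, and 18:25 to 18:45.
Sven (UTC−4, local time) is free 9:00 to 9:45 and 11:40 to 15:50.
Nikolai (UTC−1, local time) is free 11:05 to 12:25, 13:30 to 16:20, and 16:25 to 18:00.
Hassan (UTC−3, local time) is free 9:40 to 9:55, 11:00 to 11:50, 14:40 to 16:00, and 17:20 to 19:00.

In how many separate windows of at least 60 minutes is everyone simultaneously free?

Callum → UTC: 12:00–16:20, 17:00–18:10, 18:25–21:20, 21:25–21:45.
Sven → UTC: 13:00–13:45, 15:40–19:50.
Nikolai → UTC: 12:05–13:25, 14:30–17:20, 17:25–19:00.
Hassan → UTC: 12:40–12:55, 14:00–14:50, 17:40–19:00, 20:20–22:00.
Callum ∩ Sven: 13:00–13:45, 15:40–16:20, 17:00–18:10, 18:25–19:50.
Callum ∩ Sven ∩ Nikolai: 13:00–13:25, 15:40–16:20, 17:00–17:20, 17:25–18:10, 18:25–19:00.
Callum ∩ Sven ∩ Nikolai ∩ Hassan: 17:40–18:10, 18:25–19:00.
Windows ≥ 60 min: (none).
That's 0 windows.

0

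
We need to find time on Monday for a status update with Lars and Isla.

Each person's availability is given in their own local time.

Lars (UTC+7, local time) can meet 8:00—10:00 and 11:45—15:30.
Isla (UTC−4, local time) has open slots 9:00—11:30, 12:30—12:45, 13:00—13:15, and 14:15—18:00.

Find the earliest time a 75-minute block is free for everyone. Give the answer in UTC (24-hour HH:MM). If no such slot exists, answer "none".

Lars → UTC: 01:00–03:00, 04:45–08:30.
Isla → UTC: 13:00–15:30, 16:30–16:45, 17:00–17:15, 18:15–22:00.
Lars ∩ Isla: (none).
Windows ≥ 75 min: (none).

none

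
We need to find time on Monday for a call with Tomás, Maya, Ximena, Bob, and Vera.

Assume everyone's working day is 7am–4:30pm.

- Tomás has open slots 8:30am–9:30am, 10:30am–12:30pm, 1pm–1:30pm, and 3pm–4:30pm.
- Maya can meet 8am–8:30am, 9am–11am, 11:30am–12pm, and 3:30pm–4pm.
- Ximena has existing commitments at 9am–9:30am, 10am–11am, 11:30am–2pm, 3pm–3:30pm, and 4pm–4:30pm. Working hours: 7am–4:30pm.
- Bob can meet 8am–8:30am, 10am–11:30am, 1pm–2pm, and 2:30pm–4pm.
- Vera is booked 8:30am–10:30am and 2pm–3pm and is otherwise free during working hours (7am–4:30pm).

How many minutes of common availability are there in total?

30 minutes

Ximena free within 07:00–16:30: 07:00–09:00, 09:30–10:00, 11:00–11:30, 14:00–15:00, 15:30–16:00.
Vera free within 07:00–16:30: 07:00–08:30, 10:30–14:00, 15:00–16:30.
Tomás ∩ Maya: 09:00–09:30, 10:30–11:00, 11:30–12:00, 15:30–16:00.
Tomás ∩ Maya ∩ Ximena: 15:30–16:00.
Tomás ∩ Maya ∩ Ximena ∩ Bob: 15:30–16:00.
Tomás ∩ Maya ∩ Ximena ∩ Bob ∩ Vera: 15:30–16:00.
Total common minutes: 30.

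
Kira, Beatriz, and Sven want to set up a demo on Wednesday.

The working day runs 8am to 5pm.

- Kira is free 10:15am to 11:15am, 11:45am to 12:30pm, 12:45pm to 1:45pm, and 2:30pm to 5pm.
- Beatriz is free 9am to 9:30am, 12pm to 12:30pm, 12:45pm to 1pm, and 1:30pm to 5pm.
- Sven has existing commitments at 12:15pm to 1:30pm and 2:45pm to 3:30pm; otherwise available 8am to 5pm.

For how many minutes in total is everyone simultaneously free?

Sven free within 08:00–17:00: 08:00–12:15, 13:30–14:45, 15:30–17:00.
Kira ∩ Beatriz: 12:00–12:30, 12:45–13:00, 13:30–13:45, 14:30–17:00.
Kira ∩ Beatriz ∩ Sven: 12:00–12:15, 13:30–13:45, 14:30–14:45, 15:30–17:00.
Total common minutes: 15 + 15 + 15 + 90 = 135.

135 minutes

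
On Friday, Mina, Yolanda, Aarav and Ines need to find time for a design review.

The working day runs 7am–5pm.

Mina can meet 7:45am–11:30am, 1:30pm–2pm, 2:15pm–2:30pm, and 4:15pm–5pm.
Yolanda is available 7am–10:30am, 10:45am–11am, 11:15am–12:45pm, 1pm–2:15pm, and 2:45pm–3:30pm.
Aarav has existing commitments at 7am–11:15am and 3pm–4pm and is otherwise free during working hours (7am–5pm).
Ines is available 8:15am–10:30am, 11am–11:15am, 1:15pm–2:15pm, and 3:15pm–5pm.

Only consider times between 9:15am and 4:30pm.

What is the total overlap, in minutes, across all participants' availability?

Aarav free within 07:00–17:00: 11:15–15:00, 16:00–17:00.
Mina ∩ Yolanda: 07:45–10:30, 10:45–11:00, 11:15–11:30, 13:30–14:00.
Mina ∩ Yolanda ∩ Aarav: 11:15–11:30, 13:30–14:00.
Mina ∩ Yolanda ∩ Aarav ∩ Ines: 13:30–14:00.
Restricted to 09:15–16:30: 13:30–14:00.
Total common minutes: 30.

30 minutes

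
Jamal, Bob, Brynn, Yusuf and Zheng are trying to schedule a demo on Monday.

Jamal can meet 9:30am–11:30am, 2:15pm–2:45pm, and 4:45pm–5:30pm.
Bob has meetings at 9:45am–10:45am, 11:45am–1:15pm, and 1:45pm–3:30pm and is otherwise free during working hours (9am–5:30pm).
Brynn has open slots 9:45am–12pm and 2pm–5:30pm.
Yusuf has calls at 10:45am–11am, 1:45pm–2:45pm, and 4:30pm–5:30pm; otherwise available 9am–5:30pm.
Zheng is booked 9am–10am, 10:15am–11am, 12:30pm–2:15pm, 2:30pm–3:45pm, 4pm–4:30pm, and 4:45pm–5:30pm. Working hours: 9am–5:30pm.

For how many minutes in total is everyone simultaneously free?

Bob free within 09:00–17:30: 09:00–09:45, 10:45–11:45, 13:15–13:45, 15:30–17:30.
Yusuf free within 09:00–17:30: 09:00–10:45, 11:00–13:45, 14:45–16:30.
Zheng free within 09:00–17:30: 10:00–10:15, 11:00–12:30, 14:15–14:30, 15:45–16:00, 16:30–16:45.
Jamal ∩ Bob: 09:30–09:45, 10:45–11:30, 16:45–17:30.
Jamal ∩ Bob ∩ Brynn: 10:45–11:30, 16:45–17:30.
Jamal ∩ Bob ∩ Brynn ∩ Yusuf: 11:00–11:30.
Jamal ∩ Bob ∩ Brynn ∩ Yusuf ∩ Zheng: 11:00–11:30.
Total common minutes: 30.

30 minutes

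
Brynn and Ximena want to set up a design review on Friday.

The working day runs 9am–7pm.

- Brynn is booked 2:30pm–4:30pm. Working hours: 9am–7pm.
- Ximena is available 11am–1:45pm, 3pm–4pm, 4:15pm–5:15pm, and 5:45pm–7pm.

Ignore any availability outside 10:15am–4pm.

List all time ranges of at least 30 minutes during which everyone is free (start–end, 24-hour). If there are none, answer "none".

11:00–13:45

Brynn free within 09:00–19:00: 09:00–14:30, 16:30–19:00.
Brynn ∩ Ximena: 11:00–13:45, 16:30–17:15, 17:45–19:00.
Restricted to 10:15–16:00: 11:00–13:45.
Windows ≥ 30 min: 11:00–13:45.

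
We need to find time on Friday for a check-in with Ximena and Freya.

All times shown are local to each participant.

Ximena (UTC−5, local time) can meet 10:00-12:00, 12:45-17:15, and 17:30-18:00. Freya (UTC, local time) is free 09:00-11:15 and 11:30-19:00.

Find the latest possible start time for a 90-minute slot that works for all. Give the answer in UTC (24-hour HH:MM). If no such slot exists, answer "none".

Ximena → UTC: 15:00–17:00, 17:45–22:15, 22:30–23:00.
Freya → UTC: 09:00–11:15, 11:30–19:00.
Ximena ∩ Freya: 15:00–17:00, 17:45–19:00.
Windows ≥ 90 min: 15:00–17:00.
Latest start in the last window 15:00–17:00 is 17:00 − 90 min = 15:30.

15:30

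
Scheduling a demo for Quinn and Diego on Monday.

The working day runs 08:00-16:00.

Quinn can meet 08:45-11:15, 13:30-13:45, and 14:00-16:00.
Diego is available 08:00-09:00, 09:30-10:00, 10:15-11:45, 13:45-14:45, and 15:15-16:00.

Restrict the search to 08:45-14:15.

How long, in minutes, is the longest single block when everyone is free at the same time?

Quinn ∩ Diego: 08:45–09:00, 09:30–10:00, 10:15–11:15, 14:00–14:45, 15:15–16:00.
Restricted to 08:45–14:15: 08:45–09:00, 09:30–10:00, 10:15–11:15, 14:00–14:15.
Common window lengths: 15, 30, 60, 15 min; longest is 60.

60 minutes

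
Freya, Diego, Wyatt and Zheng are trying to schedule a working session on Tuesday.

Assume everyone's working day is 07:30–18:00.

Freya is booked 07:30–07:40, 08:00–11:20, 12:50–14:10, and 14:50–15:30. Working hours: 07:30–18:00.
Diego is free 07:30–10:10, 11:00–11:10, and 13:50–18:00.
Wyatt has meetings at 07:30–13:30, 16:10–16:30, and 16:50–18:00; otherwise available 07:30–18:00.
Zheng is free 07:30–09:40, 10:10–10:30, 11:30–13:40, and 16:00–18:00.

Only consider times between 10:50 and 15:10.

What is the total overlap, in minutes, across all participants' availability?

0 minutes

Freya free within 07:30–18:00: 07:40–08:00, 11:20–12:50, 14:10–14:50, 15:30–18:00.
Wyatt free within 07:30–18:00: 13:30–16:10, 16:30–16:50.
Freya ∩ Diego: 07:40–08:00, 14:10–14:50, 15:30–18:00.
Freya ∩ Diego ∩ Wyatt: 14:10–14:50, 15:30–16:10, 16:30–16:50.
Freya ∩ Diego ∩ Wyatt ∩ Zheng: 16:00–16:10, 16:30–16:50.
Restricted to 10:50–15:10: (none).
Total common minutes: 0.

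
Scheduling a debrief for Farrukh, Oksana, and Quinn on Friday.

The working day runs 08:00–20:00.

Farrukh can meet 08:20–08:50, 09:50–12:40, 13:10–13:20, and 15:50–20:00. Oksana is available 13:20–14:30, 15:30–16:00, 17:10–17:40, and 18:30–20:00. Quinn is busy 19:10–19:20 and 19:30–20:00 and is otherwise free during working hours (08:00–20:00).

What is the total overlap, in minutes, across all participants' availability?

90 minutes

Quinn free within 08:00–20:00: 08:00–19:10, 19:20–19:30.
Farrukh ∩ Oksana: 15:50–16:00, 17:10–17:40, 18:30–20:00.
Farrukh ∩ Oksana ∩ Quinn: 15:50–16:00, 17:10–17:40, 18:30–19:10, 19:20–19:30.
Total common minutes: 10 + 30 + 40 + 10 = 90.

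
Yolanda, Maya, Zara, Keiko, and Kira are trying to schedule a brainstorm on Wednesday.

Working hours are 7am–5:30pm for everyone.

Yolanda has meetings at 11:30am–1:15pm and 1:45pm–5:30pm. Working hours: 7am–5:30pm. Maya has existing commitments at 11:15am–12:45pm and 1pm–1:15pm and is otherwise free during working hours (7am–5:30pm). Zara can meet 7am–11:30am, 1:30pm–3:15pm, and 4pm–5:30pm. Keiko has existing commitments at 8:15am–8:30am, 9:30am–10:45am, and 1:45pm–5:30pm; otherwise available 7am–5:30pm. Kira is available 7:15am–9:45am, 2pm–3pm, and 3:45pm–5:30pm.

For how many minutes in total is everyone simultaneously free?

Yolanda free within 07:00–17:30: 07:00–11:30, 13:15–13:45.
Maya free within 07:00–17:30: 07:00–11:15, 12:45–13:00, 13:15–17:30.
Keiko free within 07:00–17:30: 07:00–08:15, 08:30–09:30, 10:45–13:45.
Yolanda ∩ Maya: 07:00–11:15, 13:15–13:45.
Yolanda ∩ Maya ∩ Zara: 07:00–11:15, 13:30–13:45.
Yolanda ∩ Maya ∩ Zara ∩ Keiko: 07:00–08:15, 08:30–09:30, 10:45–11:15, 13:30–13:45.
Yolanda ∩ Maya ∩ Zara ∩ Keiko ∩ Kira: 07:15–08:15, 08:30–09:30.
Total common minutes: 60 + 60 = 120.

120 minutes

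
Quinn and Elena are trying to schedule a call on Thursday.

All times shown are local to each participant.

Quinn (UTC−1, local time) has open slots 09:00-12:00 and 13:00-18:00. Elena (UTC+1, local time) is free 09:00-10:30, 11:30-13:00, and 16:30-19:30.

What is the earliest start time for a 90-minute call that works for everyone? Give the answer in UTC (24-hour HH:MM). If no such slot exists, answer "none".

Quinn → UTC: 10:00–13:00, 14:00–19:00.
Elena → UTC: 08:00–09:30, 10:30–12:00, 15:30–18:30.
Quinn ∩ Elena: 10:30–12:00, 15:30–18:30.
Windows ≥ 90 min: 10:30–12:00, 15:30–18:30.
Earliest such window starts at 10:30.

10:30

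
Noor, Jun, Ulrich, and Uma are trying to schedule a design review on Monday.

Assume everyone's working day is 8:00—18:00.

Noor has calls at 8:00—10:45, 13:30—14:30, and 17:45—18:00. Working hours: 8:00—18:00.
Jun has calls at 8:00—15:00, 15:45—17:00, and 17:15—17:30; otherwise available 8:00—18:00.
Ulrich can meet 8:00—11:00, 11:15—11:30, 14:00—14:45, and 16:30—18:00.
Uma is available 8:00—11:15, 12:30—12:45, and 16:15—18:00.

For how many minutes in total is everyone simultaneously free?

30 minutes

Noor free within 08:00–18:00: 10:45–13:30, 14:30–17:45.
Jun free within 08:00–18:00: 15:00–15:45, 17:00–17:15, 17:30–18:00.
Noor ∩ Jun: 15:00–15:45, 17:00–17:15, 17:30–17:45.
Noor ∩ Jun ∩ Ulrich: 17:00–17:15, 17:30–17:45.
Noor ∩ Jun ∩ Ulrich ∩ Uma: 17:00–17:15, 17:30–17:45.
Total common minutes: 15 + 15 = 30.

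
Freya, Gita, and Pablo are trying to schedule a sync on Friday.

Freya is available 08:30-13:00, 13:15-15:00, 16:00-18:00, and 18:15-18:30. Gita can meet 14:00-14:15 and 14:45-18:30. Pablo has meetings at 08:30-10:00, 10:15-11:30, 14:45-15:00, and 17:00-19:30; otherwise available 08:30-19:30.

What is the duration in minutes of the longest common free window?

Pablo free within 08:30–19:30: 10:00–10:15, 11:30–14:45, 15:00–17:00.
Freya ∩ Gita: 14:00–14:15, 14:45–15:00, 16:00–18:00, 18:15–18:30.
Freya ∩ Gita ∩ Pablo: 14:00–14:15, 16:00–17:00.
Common window lengths: 15, 60 min; longest is 60.

60 minutes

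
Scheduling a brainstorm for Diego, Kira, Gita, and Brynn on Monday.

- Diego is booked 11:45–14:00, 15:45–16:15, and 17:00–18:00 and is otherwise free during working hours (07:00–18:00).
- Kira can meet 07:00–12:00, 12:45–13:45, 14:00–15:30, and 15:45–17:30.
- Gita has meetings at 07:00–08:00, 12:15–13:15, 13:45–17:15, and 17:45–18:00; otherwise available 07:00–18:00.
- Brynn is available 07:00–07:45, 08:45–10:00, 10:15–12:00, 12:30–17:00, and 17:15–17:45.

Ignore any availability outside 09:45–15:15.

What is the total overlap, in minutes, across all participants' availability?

105 minutes

Diego free within 07:00–18:00: 07:00–11:45, 14:00–15:45, 16:15–17:00.
Gita free within 07:00–18:00: 08:00–12:15, 13:15–13:45, 17:15–17:45.
Diego ∩ Kira: 07:00–11:45, 14:00–15:30, 16:15–17:00.
Diego ∩ Kira ∩ Gita: 08:00–11:45.
Diego ∩ Kira ∩ Gita ∩ Brynn: 08:45–10:00, 10:15–11:45.
Restricted to 09:45–15:15: 09:45–10:00, 10:15–11:45.
Total common minutes: 15 + 90 = 105.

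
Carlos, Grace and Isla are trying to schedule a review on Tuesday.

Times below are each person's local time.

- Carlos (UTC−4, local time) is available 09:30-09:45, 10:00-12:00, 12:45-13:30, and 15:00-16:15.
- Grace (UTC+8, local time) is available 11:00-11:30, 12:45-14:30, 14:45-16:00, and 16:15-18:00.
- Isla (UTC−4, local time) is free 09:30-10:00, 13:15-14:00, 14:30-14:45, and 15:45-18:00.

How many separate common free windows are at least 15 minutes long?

Carlos → UTC: 13:30–13:45, 14:00–16:00, 16:45–17:30, 19:00–20:15.
Grace → UTC: 03:00–03:30, 04:45–06:30, 06:45–08:00, 08:15–10:00.
Isla → UTC: 13:30–14:00, 17:15–18:00, 18:30–18:45, 19:45–22:00.
Carlos ∩ Grace: (none).
Carlos ∩ Grace ∩ Isla: (none).
Windows ≥ 15 min: (none).
That's 0 windows.

0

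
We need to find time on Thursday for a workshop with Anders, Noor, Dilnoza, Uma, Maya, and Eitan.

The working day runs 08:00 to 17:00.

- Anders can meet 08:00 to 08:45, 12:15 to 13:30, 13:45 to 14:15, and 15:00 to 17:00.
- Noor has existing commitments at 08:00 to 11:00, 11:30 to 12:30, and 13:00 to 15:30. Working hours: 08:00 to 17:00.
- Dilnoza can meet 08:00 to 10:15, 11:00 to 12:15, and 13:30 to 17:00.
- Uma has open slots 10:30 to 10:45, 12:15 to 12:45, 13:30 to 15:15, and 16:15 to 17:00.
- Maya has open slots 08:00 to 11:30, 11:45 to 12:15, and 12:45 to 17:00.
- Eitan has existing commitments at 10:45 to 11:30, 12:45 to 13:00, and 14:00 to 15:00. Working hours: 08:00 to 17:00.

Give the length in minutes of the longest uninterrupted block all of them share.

Noor free within 08:00–17:00: 11:00–11:30, 12:30–13:00, 15:30–17:00.
Eitan free within 08:00–17:00: 08:00–10:45, 11:30–12:45, 13:00–14:00, 15:00–17:00.
Anders ∩ Noor: 12:30–13:00, 15:30–17:00.
Anders ∩ Noor ∩ Dilnoza: 15:30–17:00.
Anders ∩ Noor ∩ Dilnoza ∩ Uma: 16:15–17:00.
Anders ∩ Noor ∩ Dilnoza ∩ Uma ∩ Maya: 16:15–17:00.
Anders ∩ Noor ∩ Dilnoza ∩ Uma ∩ Maya ∩ Eitan: 16:15–17:00.
Single common window of 45 minutes.

45 minutes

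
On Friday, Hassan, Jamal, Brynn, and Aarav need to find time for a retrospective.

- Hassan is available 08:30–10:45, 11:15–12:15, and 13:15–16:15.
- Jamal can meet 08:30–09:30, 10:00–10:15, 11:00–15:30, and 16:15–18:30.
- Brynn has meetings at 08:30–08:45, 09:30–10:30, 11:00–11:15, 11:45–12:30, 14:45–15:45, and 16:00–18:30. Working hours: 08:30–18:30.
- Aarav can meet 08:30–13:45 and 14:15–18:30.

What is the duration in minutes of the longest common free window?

Brynn free within 08:30–18:30: 08:45–09:30, 10:30–11:00, 11:15–11:45, 12:30–14:45, 15:45–16:00.
Hassan ∩ Jamal: 08:30–09:30, 10:00–10:15, 11:15–12:15, 13:15–15:30.
Hassan ∩ Jamal ∩ Brynn: 08:45–09:30, 11:15–11:45, 13:15–14:45.
Hassan ∩ Jamal ∩ Brynn ∩ Aarav: 08:45–09:30, 11:15–11:45, 13:15–13:45, 14:15–14:45.
Common window lengths: 45, 30, 30, 30 min; longest is 45.

45 minutes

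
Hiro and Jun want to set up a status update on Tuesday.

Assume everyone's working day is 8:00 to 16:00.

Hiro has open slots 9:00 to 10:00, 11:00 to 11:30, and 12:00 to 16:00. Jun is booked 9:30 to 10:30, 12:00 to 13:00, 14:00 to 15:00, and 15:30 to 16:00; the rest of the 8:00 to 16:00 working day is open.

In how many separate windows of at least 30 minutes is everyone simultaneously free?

Jun free within 08:00–16:00: 08:00–09:30, 10:30–12:00, 13:00–14:00, 15:00–15:30.
Hiro ∩ Jun: 09:00–09:30, 11:00–11:30, 13:00–14:00, 15:00–15:30.
Windows ≥ 30 min: 09:00–09:30, 11:00–11:30, 13:00–14:00, 15:00–15:30.
That's 4 windows.

4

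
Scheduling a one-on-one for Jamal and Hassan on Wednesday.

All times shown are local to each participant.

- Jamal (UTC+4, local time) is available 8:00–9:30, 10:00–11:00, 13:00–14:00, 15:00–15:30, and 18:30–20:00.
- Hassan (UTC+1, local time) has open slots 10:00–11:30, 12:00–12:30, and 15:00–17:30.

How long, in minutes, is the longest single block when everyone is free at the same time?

90 minutes

Jamal → UTC: 04:00–05:30, 06:00–07:00, 09:00–10:00, 11:00–11:30, 14:30–16:00.
Hassan → UTC: 09:00–10:30, 11:00–11:30, 14:00–16:30.
Jamal ∩ Hassan: 09:00–10:00, 11:00–11:30, 14:30–16:00.
Common window lengths: 60, 30, 90 min; longest is 90.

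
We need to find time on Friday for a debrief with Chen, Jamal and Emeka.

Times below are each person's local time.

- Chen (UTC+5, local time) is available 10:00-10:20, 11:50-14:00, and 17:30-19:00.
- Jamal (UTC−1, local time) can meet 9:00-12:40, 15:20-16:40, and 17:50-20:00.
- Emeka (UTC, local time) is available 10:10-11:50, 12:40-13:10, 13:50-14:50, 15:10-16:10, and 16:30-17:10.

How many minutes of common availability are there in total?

30 minutes

Chen → UTC: 05:00–05:20, 06:50–09:00, 12:30–14:00.
Jamal → UTC: 10:00–13:40, 16:20–17:40, 18:50–21:00.
Emeka → UTC: 10:10–11:50, 12:40–13:10, 13:50–14:50, 15:10–16:10, 16:30–17:10.
Chen ∩ Jamal: 12:30–13:40.
Chen ∩ Jamal ∩ Emeka: 12:40–13:10.
Total common minutes: 30.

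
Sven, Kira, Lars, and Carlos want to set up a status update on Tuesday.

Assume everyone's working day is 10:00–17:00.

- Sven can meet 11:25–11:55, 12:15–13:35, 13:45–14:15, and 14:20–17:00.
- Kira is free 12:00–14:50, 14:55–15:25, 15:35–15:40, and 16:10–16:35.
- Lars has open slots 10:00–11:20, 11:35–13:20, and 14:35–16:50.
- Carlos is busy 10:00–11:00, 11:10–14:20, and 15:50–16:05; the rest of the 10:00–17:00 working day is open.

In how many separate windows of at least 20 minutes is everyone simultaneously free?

2

Carlos free within 10:00–17:00: 11:00–11:10, 14:20–15:50, 16:05–17:00.
Sven ∩ Kira: 12:15–13:35, 13:45–14:15, 14:20–14:50, 14:55–15:25, 15:35–15:40, 16:10–16:35.
Sven ∩ Kira ∩ Lars: 12:15–13:20, 14:35–14:50, 14:55–15:25, 15:35–15:40, 16:10–16:35.
Sven ∩ Kira ∩ Lars ∩ Carlos: 14:35–14:50, 14:55–15:25, 15:35–15:40, 16:10–16:35.
Windows ≥ 20 min: 14:55–15:25, 16:10–16:35.
That's 2 windows.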